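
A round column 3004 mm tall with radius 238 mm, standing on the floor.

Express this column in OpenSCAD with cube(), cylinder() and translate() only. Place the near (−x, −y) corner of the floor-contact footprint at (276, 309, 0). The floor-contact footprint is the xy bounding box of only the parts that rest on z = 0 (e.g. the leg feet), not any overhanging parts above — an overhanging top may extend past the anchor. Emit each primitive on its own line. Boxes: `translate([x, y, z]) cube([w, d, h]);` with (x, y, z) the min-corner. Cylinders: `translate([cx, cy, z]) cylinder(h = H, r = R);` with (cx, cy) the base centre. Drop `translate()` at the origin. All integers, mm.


translate([514, 547, 0]) cylinder(h = 3004, r = 238);


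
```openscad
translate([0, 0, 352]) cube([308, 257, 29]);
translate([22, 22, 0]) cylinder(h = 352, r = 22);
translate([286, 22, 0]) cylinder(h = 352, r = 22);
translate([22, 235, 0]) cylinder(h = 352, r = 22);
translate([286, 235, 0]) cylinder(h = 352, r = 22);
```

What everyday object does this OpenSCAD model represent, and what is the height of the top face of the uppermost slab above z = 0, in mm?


A stool. The seat height is 381 mm.

A 308×257×29 slab at z = 352 on four corner cylinders — a stool. The seat top is 352 + 29 = 381 mm.


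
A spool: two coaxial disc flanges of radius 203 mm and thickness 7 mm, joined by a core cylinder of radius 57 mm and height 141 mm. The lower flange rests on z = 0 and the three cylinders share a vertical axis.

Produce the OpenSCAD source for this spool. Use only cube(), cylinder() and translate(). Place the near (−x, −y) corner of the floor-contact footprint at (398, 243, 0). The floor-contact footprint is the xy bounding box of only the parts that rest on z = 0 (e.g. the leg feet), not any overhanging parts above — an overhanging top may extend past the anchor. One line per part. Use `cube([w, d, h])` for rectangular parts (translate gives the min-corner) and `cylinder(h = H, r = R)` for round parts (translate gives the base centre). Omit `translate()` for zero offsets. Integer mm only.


translate([601, 446, 0]) cylinder(h = 7, r = 203);
translate([601, 446, 7]) cylinder(h = 141, r = 57);
translate([601, 446, 148]) cylinder(h = 7, r = 203);


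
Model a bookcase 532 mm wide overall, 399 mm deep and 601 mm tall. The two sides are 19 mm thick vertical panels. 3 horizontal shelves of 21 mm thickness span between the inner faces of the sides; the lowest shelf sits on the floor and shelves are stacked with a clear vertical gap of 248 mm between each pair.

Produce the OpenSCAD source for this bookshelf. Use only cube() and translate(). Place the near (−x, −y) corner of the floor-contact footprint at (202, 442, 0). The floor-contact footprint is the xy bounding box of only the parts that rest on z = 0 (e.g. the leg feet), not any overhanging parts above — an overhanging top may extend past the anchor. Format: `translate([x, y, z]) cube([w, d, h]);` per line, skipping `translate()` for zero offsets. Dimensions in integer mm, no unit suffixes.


translate([202, 442, 0]) cube([19, 399, 601]);
translate([715, 442, 0]) cube([19, 399, 601]);
translate([221, 442, 0]) cube([494, 399, 21]);
translate([221, 442, 269]) cube([494, 399, 21]);
translate([221, 442, 538]) cube([494, 399, 21]);


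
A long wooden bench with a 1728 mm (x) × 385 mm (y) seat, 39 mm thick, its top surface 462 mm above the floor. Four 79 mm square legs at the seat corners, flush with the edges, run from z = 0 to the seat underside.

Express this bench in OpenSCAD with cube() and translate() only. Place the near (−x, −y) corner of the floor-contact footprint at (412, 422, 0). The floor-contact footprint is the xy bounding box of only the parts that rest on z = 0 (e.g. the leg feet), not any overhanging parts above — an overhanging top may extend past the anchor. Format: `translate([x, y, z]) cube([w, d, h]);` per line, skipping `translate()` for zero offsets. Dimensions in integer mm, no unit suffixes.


translate([412, 422, 423]) cube([1728, 385, 39]);
translate([412, 422, 0]) cube([79, 79, 423]);
translate([412, 728, 0]) cube([79, 79, 423]);
translate([2061, 422, 0]) cube([79, 79, 423]);
translate([2061, 728, 0]) cube([79, 79, 423]);


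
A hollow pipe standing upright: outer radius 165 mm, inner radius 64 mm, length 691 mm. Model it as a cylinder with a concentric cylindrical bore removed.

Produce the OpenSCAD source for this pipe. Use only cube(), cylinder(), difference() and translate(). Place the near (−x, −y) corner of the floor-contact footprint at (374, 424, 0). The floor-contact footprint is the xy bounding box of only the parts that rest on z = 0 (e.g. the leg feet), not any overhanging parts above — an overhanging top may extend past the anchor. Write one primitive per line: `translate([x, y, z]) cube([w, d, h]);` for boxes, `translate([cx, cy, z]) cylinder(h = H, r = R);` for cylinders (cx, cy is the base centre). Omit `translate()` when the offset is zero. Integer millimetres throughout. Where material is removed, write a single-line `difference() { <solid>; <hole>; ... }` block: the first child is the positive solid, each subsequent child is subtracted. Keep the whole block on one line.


difference() { translate([539, 589, 0]) cylinder(h = 691, r = 165); translate([539, 589, 0]) cylinder(h = 691, r = 64); }


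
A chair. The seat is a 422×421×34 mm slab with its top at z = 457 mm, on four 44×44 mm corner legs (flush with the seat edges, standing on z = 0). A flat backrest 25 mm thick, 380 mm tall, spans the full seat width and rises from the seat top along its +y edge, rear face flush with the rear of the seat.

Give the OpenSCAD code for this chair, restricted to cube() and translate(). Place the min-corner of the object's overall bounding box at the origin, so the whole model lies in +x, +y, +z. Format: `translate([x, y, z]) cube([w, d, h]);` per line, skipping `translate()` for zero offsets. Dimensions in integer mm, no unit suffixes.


// leg_h = 457 - 34 = 423
translate([0, 0, 423]) cube([422, 421, 34]);
cube([44, 44, 423]);
translate([378, 0, 0]) cube([44, 44, 423]);
translate([0, 377, 0]) cube([44, 44, 423]);
translate([378, 377, 0]) cube([44, 44, 423]);
translate([0, 396, 457]) cube([422, 25, 380]);


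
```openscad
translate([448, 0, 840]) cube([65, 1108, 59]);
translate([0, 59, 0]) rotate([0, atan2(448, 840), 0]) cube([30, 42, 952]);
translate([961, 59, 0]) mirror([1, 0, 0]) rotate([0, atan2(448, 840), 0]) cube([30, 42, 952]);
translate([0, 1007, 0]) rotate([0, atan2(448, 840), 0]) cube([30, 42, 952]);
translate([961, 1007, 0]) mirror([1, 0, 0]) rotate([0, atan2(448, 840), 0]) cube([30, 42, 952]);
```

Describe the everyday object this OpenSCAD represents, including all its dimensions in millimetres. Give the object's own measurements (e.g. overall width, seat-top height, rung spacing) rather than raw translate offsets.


A sawhorse. A 65×1108×59 mm beam (x, y, z) sits on two A-frame leg pairs. Each pair is two raked legs of 30×42 mm section (42 mm along y) splaying symmetrically in x. Each leg rises 840 mm vertically over 448 mm of horizontal reach and is 952 mm long along its own axis. Every leg's outer bottom edge rests on the floor and its outer top edge meets a bottom edge of the beam — the left legs (tilting toward +x) meet the beam's −x bottom edge, the right legs (their mirror images, tilting toward −x) meet its +x bottom edge — so the leg tops tuck under the beam, the beam's underside is 840 mm above the floor, and the feet are 961 mm apart outside-to-outside with the beam centred between them. The two leg pairs are set in 59 mm from either end of the beam.


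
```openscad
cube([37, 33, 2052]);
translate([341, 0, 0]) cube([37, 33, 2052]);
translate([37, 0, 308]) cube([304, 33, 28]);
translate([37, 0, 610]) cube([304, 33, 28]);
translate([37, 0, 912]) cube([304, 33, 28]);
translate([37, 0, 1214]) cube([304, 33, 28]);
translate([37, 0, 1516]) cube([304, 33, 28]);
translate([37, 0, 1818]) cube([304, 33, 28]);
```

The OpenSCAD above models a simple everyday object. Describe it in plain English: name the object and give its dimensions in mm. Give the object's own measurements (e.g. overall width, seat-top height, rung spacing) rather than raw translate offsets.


A straight ladder. Two 37×33 mm vertical rails, 2052 mm tall, stand 378 mm apart (outside-to-outside) with their front faces coplanar on the −y side. 6 rungs, each 33 mm deep and 28 mm tall, span between the inner faces of the rails, front faces flush with the rails. The lowest rung's underside is at z = 308 mm and rungs are spaced 302 mm apart (underside to underside).


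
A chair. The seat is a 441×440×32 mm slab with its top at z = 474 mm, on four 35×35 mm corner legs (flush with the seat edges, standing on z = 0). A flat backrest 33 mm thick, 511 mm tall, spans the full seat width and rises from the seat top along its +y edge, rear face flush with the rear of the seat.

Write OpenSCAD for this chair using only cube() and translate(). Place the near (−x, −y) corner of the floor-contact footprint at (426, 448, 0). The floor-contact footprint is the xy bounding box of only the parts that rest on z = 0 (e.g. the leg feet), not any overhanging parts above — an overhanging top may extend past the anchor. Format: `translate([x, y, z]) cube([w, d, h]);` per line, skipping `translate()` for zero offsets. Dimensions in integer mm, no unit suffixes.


translate([426, 448, 442]) cube([441, 440, 32]);
translate([426, 448, 0]) cube([35, 35, 442]);
translate([832, 448, 0]) cube([35, 35, 442]);
translate([426, 853, 0]) cube([35, 35, 442]);
translate([832, 853, 0]) cube([35, 35, 442]);
translate([426, 855, 474]) cube([441, 33, 511]);


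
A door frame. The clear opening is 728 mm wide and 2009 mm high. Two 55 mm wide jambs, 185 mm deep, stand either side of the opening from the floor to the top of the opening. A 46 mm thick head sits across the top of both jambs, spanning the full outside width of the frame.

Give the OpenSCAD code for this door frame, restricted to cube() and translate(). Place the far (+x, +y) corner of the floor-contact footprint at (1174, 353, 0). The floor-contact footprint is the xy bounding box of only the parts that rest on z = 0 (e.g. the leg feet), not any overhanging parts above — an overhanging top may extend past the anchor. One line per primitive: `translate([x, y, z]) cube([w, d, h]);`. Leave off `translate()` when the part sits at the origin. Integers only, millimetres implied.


translate([336, 168, 0]) cube([55, 185, 2009]);
translate([1119, 168, 0]) cube([55, 185, 2009]);
translate([336, 168, 2009]) cube([838, 185, 46]);


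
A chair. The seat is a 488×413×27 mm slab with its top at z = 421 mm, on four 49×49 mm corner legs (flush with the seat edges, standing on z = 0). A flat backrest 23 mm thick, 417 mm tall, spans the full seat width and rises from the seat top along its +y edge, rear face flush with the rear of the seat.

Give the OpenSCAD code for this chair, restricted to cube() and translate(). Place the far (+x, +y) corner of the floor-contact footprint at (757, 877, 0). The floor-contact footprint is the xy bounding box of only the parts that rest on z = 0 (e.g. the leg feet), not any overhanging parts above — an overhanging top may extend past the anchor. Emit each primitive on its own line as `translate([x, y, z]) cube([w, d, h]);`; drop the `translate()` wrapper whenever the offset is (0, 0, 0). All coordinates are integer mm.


// leg_h = 421 - 27 = 394
translate([269, 464, 394]) cube([488, 413, 27]);
translate([269, 464, 0]) cube([49, 49, 394]);
translate([708, 464, 0]) cube([49, 49, 394]);
translate([269, 828, 0]) cube([49, 49, 394]);
translate([708, 828, 0]) cube([49, 49, 394]);
translate([269, 854, 421]) cube([488, 23, 417]);


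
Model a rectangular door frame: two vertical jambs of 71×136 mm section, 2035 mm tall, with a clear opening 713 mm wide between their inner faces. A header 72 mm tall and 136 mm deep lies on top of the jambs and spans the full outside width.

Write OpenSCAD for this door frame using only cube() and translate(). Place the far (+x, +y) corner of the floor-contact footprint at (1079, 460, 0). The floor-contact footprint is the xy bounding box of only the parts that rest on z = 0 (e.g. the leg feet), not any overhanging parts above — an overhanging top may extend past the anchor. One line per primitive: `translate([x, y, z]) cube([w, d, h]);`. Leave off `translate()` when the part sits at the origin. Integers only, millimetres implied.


translate([224, 324, 0]) cube([71, 136, 2035]);
translate([1008, 324, 0]) cube([71, 136, 2035]);
translate([224, 324, 2035]) cube([855, 136, 72]);


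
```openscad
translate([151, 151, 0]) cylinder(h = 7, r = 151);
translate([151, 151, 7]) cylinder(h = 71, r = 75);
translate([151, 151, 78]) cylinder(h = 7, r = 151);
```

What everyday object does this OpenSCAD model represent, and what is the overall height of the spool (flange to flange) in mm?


A spool. The overall height is 85 mm.

Three coaxial cylinders, large–small–large — a spool. Two 7 mm flanges and a 71 mm core give 7 + 71 + 7 = 85 mm.


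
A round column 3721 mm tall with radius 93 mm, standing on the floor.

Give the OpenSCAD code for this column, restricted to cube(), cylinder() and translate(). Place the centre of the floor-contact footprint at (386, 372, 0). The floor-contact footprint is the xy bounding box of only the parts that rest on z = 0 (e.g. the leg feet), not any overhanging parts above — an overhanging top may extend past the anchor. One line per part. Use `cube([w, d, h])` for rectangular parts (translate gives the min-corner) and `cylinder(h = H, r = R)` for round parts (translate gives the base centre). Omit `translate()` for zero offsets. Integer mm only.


translate([386, 372, 0]) cylinder(h = 3721, r = 93);


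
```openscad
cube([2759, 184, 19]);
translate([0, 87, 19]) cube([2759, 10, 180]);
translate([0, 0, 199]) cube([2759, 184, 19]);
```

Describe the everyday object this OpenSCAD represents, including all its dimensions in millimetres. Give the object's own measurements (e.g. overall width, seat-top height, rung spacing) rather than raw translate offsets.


An I-beam lying along x, 2759 mm long. Overall section height 218 mm. Two flanges 184 mm wide (y) and 19 mm thick, one on the floor and one at the top; a web 10 mm thick runs between them, centred on the flange width.


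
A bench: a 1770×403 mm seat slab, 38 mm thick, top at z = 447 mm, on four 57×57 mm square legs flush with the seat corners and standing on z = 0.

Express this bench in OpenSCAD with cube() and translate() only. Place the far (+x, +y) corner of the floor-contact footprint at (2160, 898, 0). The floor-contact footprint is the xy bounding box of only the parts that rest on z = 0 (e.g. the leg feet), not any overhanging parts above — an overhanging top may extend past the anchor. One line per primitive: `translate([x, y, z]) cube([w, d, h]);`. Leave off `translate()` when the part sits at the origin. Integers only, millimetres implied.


translate([390, 495, 409]) cube([1770, 403, 38]);
translate([390, 495, 0]) cube([57, 57, 409]);
translate([390, 841, 0]) cube([57, 57, 409]);
translate([2103, 495, 0]) cube([57, 57, 409]);
translate([2103, 841, 0]) cube([57, 57, 409]);


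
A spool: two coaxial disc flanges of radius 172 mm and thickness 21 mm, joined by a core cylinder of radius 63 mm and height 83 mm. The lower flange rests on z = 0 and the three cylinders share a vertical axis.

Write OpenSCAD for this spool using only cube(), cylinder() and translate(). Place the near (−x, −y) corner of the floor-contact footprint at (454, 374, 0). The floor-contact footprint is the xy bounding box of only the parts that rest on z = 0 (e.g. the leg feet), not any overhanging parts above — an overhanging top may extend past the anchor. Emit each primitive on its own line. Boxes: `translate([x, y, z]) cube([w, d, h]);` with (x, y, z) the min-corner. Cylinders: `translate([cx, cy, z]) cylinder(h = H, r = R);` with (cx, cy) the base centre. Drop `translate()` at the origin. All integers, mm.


translate([626, 546, 0]) cylinder(h = 21, r = 172);
translate([626, 546, 21]) cylinder(h = 83, r = 63);
translate([626, 546, 104]) cylinder(h = 21, r = 172);


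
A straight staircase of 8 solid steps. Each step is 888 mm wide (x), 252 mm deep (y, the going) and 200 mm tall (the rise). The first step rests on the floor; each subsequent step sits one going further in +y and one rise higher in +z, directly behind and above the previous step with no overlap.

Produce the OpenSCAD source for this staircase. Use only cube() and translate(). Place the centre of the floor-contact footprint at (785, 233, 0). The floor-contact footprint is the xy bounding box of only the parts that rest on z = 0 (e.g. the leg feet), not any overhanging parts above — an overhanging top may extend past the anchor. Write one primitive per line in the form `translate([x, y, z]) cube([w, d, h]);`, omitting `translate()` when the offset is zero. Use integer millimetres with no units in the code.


translate([341, 107, 0]) cube([888, 252, 200]);
translate([341, 359, 200]) cube([888, 252, 200]);
translate([341, 611, 400]) cube([888, 252, 200]);
translate([341, 863, 600]) cube([888, 252, 200]);
translate([341, 1115, 800]) cube([888, 252, 200]);
translate([341, 1367, 1000]) cube([888, 252, 200]);
translate([341, 1619, 1200]) cube([888, 252, 200]);
translate([341, 1871, 1400]) cube([888, 252, 200]);


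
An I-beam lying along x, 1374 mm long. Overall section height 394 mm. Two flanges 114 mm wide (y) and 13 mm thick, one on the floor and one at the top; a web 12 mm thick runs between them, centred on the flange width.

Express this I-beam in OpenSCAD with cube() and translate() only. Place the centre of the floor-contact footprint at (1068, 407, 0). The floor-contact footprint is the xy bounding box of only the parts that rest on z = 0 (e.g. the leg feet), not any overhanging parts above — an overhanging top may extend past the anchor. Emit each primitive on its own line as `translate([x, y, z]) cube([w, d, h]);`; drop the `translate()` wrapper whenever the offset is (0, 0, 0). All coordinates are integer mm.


translate([381, 350, 0]) cube([1374, 114, 13]);
translate([381, 401, 13]) cube([1374, 12, 368]);
translate([381, 350, 381]) cube([1374, 114, 13]);


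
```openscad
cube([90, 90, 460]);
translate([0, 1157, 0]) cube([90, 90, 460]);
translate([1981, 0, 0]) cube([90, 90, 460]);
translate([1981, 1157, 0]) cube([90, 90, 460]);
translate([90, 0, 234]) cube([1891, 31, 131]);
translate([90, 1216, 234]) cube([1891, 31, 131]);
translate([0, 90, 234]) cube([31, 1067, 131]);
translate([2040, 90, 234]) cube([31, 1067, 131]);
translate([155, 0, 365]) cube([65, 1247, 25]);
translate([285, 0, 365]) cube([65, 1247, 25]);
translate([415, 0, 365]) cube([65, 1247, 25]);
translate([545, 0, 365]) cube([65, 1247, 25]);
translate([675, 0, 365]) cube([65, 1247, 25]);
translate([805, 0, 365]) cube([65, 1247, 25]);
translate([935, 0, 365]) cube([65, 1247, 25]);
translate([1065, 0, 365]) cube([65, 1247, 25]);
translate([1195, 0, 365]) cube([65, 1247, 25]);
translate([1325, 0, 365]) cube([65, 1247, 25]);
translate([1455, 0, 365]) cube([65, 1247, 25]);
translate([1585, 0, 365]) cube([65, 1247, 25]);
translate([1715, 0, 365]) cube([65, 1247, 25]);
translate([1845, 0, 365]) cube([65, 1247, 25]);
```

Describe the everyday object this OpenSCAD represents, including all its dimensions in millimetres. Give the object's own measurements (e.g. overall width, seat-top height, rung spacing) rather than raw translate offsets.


A bed frame 2071 mm long (x) by 1247 mm wide (y). Four 90×90 mm corner posts, 460 mm tall, at the corners of the footprint. Four rails of 31 mm thickness and 131 mm height run between adjacent posts with their undersides at z = 234 mm, their outer faces flush with the outside of the frame (the two x-running rails run between the posts' inner faces; the two y-running rails run between the posts' inner faces). 14 slats, each 65 mm wide (x) and 25 mm thick, lie across the top of the two x-running rails, running the full 1247 mm width of the frame in y; along x they sit between the end posts with a 65 mm gap after the −x posts and between neighbouring slats, leaving 71 mm before the +x posts.


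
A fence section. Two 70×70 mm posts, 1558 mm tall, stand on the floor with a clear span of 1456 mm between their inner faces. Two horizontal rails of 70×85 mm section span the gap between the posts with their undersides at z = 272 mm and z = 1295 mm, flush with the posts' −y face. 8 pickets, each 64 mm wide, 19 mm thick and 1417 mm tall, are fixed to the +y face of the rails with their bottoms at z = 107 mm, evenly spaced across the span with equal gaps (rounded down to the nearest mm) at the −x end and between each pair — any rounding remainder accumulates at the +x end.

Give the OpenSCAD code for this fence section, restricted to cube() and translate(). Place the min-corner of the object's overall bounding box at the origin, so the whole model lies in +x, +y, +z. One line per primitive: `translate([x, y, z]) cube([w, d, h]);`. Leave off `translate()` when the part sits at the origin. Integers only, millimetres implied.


cube([70, 70, 1558]);
translate([1526, 0, 0]) cube([70, 70, 1558]);
translate([70, 0, 272]) cube([1456, 70, 85]);
translate([70, 0, 1295]) cube([1456, 70, 85]);
translate([174, 70, 107]) cube([64, 19, 1417]);
translate([342, 70, 107]) cube([64, 19, 1417]);
translate([510, 70, 107]) cube([64, 19, 1417]);
translate([678, 70, 107]) cube([64, 19, 1417]);
translate([846, 70, 107]) cube([64, 19, 1417]);
translate([1014, 70, 107]) cube([64, 19, 1417]);
translate([1182, 70, 107]) cube([64, 19, 1417]);
translate([1350, 70, 107]) cube([64, 19, 1417]);


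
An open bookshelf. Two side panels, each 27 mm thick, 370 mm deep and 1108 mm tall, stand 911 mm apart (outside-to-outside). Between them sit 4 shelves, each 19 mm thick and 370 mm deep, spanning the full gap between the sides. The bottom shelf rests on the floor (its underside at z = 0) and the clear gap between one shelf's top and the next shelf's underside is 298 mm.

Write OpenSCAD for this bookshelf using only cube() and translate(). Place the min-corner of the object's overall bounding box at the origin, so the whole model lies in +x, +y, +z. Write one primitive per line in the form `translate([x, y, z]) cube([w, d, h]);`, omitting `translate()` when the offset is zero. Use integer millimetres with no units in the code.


cube([27, 370, 1108]);
translate([884, 0, 0]) cube([27, 370, 1108]);
translate([27, 0, 0]) cube([857, 370, 19]);
translate([27, 0, 317]) cube([857, 370, 19]);
translate([27, 0, 634]) cube([857, 370, 19]);
translate([27, 0, 951]) cube([857, 370, 19]);


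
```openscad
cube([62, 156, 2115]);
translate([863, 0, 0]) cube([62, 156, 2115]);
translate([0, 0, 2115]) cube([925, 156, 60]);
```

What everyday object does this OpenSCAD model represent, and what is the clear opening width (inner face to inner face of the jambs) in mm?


A door frame. The clear opening width is 801 mm.

Two 2115 mm tall posts with a header on top — a door frame. The left jamb is 62 mm wide at x = 0; the right jamb starts at x = 863. The clear opening is 863 − 62 = 801 mm.


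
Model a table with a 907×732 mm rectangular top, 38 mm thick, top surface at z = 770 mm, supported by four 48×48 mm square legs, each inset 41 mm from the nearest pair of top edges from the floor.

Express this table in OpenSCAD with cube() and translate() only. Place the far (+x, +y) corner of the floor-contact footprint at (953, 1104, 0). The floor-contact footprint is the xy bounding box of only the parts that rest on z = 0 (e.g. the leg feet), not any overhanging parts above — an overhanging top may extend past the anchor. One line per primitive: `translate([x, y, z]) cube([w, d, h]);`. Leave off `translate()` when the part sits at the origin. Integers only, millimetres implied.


// leg_h = 770 - 38 = 732
translate([87, 413, 732]) cube([907, 732, 38]);
translate([128, 454, 0]) cube([48, 48, 732]);
translate([905, 454, 0]) cube([48, 48, 732]);
translate([128, 1056, 0]) cube([48, 48, 732]);
translate([905, 1056, 0]) cube([48, 48, 732]);


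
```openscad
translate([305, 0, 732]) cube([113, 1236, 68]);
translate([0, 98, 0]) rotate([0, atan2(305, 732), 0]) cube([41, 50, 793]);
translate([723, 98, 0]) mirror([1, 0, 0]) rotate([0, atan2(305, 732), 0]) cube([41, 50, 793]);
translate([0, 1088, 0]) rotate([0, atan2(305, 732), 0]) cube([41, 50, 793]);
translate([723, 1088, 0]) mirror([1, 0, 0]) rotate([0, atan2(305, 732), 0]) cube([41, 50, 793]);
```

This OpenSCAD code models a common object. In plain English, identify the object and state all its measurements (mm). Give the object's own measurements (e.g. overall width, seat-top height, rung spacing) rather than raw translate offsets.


A sawhorse. A 113×1236×68 mm beam (x, y, z) sits on two A-frame leg pairs. Each pair is two raked legs of 41×50 mm section (50 mm along y) splaying symmetrically in x. Each leg rises 732 mm vertically over 305 mm of horizontal reach and is 793 mm long along its own axis. Every leg's outer bottom edge rests on the floor and its outer top edge meets a bottom edge of the beam — the left legs (tilting toward +x) meet the beam's −x bottom edge, the right legs (their mirror images, tilting toward −x) meet its +x bottom edge — so the leg tops tuck under the beam, the beam's underside is 732 mm above the floor, and the feet are 723 mm apart outside-to-outside with the beam centred between them. The two leg pairs are set in 98 mm from either end of the beam.


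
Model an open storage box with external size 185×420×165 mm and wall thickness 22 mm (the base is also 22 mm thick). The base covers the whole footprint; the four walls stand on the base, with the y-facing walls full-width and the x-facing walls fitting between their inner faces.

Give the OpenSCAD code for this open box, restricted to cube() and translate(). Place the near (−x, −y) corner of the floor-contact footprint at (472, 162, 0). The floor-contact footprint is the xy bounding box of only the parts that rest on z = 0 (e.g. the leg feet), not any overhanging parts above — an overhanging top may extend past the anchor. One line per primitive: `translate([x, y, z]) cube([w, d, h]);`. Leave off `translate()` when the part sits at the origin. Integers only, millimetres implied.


translate([472, 162, 0]) cube([185, 420, 22]);
translate([472, 162, 22]) cube([185, 22, 143]);
translate([472, 560, 22]) cube([185, 22, 143]);
translate([472, 184, 22]) cube([22, 376, 143]);
translate([635, 184, 22]) cube([22, 376, 143]);


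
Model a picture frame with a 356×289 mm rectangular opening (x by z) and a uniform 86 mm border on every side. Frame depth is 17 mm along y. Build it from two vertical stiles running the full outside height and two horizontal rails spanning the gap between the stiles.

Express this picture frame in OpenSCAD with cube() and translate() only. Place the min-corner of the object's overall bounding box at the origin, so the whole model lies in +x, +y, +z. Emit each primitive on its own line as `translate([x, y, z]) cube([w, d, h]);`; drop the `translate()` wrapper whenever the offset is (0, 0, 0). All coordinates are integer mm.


cube([86, 17, 461]);
translate([442, 0, 0]) cube([86, 17, 461]);
translate([86, 0, 0]) cube([356, 17, 86]);
translate([86, 0, 375]) cube([356, 17, 86]);


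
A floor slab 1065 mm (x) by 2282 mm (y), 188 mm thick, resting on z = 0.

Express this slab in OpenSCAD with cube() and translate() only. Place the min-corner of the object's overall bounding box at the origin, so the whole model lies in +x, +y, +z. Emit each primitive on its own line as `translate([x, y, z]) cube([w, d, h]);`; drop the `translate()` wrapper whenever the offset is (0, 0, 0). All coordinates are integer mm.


cube([1065, 2282, 188]);


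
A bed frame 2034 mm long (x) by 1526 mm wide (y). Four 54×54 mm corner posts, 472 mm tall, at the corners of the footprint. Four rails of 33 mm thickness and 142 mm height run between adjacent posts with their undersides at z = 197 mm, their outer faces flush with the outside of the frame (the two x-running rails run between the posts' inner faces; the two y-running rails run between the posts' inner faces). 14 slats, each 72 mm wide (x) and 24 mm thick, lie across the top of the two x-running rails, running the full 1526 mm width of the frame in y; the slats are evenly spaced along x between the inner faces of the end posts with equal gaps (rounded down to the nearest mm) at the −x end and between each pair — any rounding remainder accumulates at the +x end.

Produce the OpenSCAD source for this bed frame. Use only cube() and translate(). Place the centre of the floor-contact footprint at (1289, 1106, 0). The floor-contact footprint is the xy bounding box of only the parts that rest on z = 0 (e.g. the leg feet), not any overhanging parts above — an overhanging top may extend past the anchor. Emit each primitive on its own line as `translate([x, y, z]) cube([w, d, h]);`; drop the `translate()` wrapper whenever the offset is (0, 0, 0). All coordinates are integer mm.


translate([272, 343, 0]) cube([54, 54, 472]);
translate([272, 1815, 0]) cube([54, 54, 472]);
translate([2252, 343, 0]) cube([54, 54, 472]);
translate([2252, 1815, 0]) cube([54, 54, 472]);
translate([326, 343, 197]) cube([1926, 33, 142]);
translate([326, 1836, 197]) cube([1926, 33, 142]);
translate([272, 397, 197]) cube([33, 1418, 142]);
translate([2273, 397, 197]) cube([33, 1418, 142]);
translate([387, 343, 339]) cube([72, 1526, 24]);
translate([520, 343, 339]) cube([72, 1526, 24]);
translate([653, 343, 339]) cube([72, 1526, 24]);
translate([786, 343, 339]) cube([72, 1526, 24]);
translate([919, 343, 339]) cube([72, 1526, 24]);
translate([1052, 343, 339]) cube([72, 1526, 24]);
translate([1185, 343, 339]) cube([72, 1526, 24]);
translate([1318, 343, 339]) cube([72, 1526, 24]);
translate([1451, 343, 339]) cube([72, 1526, 24]);
translate([1584, 343, 339]) cube([72, 1526, 24]);
translate([1717, 343, 339]) cube([72, 1526, 24]);
translate([1850, 343, 339]) cube([72, 1526, 24]);
translate([1983, 343, 339]) cube([72, 1526, 24]);
translate([2116, 343, 339]) cube([72, 1526, 24]);


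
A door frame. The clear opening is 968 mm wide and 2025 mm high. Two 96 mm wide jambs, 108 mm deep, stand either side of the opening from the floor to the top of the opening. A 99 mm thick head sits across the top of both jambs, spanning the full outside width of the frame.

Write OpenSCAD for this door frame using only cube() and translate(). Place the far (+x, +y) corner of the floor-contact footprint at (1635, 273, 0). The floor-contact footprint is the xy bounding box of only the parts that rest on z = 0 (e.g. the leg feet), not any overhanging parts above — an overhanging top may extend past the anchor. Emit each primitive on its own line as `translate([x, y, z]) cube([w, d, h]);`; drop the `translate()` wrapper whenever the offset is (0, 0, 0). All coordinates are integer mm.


translate([475, 165, 0]) cube([96, 108, 2025]);
translate([1539, 165, 0]) cube([96, 108, 2025]);
translate([475, 165, 2025]) cube([1160, 108, 99]);


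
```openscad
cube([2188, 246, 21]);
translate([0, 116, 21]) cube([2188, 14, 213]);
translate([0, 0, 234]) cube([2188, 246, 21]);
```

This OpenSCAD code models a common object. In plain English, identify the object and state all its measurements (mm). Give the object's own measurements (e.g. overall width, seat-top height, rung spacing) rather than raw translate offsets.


An I-beam lying along x, 2188 mm long. Overall section height 255 mm. Two flanges 246 mm wide (y) and 21 mm thick, one on the floor and one at the top; a web 14 mm thick runs between them, centred on the flange width.


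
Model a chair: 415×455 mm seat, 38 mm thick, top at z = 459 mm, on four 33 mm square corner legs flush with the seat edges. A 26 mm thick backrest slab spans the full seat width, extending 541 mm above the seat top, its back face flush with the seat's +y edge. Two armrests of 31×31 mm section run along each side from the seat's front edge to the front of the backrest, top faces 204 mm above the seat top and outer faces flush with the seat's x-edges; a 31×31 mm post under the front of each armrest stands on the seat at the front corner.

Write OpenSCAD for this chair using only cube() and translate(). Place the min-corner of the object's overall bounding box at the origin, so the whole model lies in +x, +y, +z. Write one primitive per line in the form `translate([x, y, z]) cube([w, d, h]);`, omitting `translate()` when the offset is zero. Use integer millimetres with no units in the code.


// leg_h = 459 - 38 = 421
// arm post h = 204 - 31 = 173
translate([0, 0, 421]) cube([415, 455, 38]);
cube([33, 33, 421]);
translate([382, 0, 0]) cube([33, 33, 421]);
translate([0, 422, 0]) cube([33, 33, 421]);
translate([382, 422, 0]) cube([33, 33, 421]);
translate([0, 429, 459]) cube([415, 26, 541]);
translate([0, 0, 632]) cube([31, 429, 31]);
translate([384, 0, 632]) cube([31, 429, 31]);
translate([0, 0, 459]) cube([31, 31, 173]);
translate([384, 0, 459]) cube([31, 31, 173]);


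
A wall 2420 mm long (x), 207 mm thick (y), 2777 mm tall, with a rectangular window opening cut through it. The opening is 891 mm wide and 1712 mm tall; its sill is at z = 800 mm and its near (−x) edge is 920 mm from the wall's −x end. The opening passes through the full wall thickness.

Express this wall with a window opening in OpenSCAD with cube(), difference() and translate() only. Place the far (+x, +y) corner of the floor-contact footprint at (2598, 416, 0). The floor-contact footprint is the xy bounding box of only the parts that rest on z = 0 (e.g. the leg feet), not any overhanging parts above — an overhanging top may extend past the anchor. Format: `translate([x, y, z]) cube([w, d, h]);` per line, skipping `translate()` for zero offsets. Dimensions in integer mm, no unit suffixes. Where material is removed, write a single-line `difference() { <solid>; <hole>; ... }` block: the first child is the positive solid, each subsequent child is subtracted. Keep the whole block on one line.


difference() { translate([178, 209, 0]) cube([2420, 207, 2777]); translate([1098, 209, 800]) cube([891, 207, 1712]); }


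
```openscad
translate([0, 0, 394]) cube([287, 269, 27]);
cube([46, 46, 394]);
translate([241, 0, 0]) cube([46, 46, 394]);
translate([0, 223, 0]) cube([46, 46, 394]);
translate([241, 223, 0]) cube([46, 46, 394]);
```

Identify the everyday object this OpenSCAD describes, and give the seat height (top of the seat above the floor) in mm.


A stool. The seat height is 421 mm.

A 287×269×27 slab at z = 394 on four corner posts — a stool. The seat top is 394 + 27 = 421 mm.


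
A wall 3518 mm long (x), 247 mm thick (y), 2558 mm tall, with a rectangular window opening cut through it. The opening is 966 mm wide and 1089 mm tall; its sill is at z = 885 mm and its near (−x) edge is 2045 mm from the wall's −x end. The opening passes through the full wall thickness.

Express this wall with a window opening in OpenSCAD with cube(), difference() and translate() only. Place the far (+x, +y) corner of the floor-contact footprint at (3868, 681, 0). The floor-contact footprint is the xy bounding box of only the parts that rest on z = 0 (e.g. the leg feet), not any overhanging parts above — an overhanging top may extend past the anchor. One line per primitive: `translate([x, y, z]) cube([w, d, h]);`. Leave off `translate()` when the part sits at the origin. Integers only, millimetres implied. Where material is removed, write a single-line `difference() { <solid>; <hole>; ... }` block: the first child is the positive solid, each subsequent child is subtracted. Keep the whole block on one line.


difference() { translate([350, 434, 0]) cube([3518, 247, 2558]); translate([2395, 434, 885]) cube([966, 247, 1089]); }


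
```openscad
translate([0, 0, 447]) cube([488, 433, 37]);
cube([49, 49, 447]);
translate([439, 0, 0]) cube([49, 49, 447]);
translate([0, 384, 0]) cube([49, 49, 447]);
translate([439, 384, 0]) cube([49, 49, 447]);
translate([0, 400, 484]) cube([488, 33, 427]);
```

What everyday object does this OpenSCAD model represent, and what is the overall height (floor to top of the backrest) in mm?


A chair. The overall height is 911 mm.

A slab on four corner posts with a tall panel at the back — a chair. The seat slab sits at z = 447 with thickness 37, and the 427 mm backrest starts at the seat top, so the overall height is 447 + 37 + 427 = 911 mm.


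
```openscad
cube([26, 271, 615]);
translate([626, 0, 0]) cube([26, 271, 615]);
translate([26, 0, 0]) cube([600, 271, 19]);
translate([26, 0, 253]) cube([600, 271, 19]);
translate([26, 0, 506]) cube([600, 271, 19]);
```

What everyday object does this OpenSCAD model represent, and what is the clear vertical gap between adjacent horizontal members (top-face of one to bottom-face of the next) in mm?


A bookshelf. The clear shelf gap is 234 mm.

Two tall side panels with 3 horizontal boards between them — a bookshelf. The first two shelf undersides are at z = 0 and z = 253; with shelf thickness 19, the clear gap is 253 − 0 − 19 = 234 mm.


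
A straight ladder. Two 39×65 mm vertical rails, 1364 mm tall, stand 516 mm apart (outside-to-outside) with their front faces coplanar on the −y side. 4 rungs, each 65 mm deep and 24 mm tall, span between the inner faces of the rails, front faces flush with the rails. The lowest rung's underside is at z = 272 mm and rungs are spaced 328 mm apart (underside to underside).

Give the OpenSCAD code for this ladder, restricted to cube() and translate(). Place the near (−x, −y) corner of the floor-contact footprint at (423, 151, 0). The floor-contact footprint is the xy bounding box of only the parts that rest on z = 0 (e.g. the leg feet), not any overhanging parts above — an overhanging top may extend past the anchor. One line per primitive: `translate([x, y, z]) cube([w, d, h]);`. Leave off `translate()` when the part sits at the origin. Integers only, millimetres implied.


translate([423, 151, 0]) cube([39, 65, 1364]);
translate([900, 151, 0]) cube([39, 65, 1364]);
translate([462, 151, 272]) cube([438, 65, 24]);
translate([462, 151, 600]) cube([438, 65, 24]);
translate([462, 151, 928]) cube([438, 65, 24]);
translate([462, 151, 1256]) cube([438, 65, 24]);


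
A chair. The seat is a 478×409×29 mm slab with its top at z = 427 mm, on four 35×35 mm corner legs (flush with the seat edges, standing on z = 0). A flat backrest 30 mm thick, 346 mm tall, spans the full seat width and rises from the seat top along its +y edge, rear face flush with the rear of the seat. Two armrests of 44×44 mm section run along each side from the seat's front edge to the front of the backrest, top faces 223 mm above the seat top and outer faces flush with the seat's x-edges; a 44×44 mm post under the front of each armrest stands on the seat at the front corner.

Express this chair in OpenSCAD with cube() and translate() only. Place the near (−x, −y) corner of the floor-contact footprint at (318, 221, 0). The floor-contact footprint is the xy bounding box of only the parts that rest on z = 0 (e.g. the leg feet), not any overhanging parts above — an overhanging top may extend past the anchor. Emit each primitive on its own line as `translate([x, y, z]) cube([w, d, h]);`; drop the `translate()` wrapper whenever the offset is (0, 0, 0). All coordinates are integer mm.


// leg_h = 427 - 29 = 398
// arm post h = 223 - 44 = 179
translate([318, 221, 398]) cube([478, 409, 29]);
translate([318, 221, 0]) cube([35, 35, 398]);
translate([761, 221, 0]) cube([35, 35, 398]);
translate([318, 595, 0]) cube([35, 35, 398]);
translate([761, 595, 0]) cube([35, 35, 398]);
translate([318, 600, 427]) cube([478, 30, 346]);
translate([318, 221, 606]) cube([44, 379, 44]);
translate([752, 221, 606]) cube([44, 379, 44]);
translate([318, 221, 427]) cube([44, 44, 179]);
translate([752, 221, 427]) cube([44, 44, 179]);


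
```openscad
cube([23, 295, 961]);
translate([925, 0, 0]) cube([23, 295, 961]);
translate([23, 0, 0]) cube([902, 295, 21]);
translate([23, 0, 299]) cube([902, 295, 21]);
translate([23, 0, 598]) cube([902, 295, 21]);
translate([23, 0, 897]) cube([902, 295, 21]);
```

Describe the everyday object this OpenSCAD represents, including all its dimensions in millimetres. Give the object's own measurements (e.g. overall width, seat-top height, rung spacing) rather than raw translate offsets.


An open bookshelf. Two side panels, each 23 mm thick, 295 mm deep and 961 mm tall, stand 948 mm apart (outside-to-outside). Between them sit 4 shelves, each 21 mm thick and 295 mm deep, spanning the full gap between the sides. The bottom shelf rests on the floor (its underside at z = 0) and the clear gap between one shelf's top and the next shelf's underside is 278 mm.
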